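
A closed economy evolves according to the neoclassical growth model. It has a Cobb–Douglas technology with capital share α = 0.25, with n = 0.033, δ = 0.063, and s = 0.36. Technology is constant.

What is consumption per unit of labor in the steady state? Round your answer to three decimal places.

In steady state, investment equals break-even investment: s·k^α = (n + δ)·k.
Rearranging, k^(1−α) = s / (n + δ).
k^0.75 = 0.36 / (0.033 + 0.063) = 0.36 / 0.096 = 3.7500
k* = 3.7500^(1/0.75) ≈ 5.8261
y* = (k*)^α = 5.8261^0.25 ≈ 1.5536
c* = (1 − s)·y* = (1 − 0.36) × 1.5536 ≈ 0.9943

c* ≈ 0.994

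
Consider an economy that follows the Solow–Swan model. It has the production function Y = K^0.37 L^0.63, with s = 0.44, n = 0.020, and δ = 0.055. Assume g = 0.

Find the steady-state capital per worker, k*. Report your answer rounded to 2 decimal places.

k* = 16.58

At the steady state, Δk = 0, so s·k^α = (n + δ)·k.
Rearranging, k^(1−α) = s / (n + δ).
k^0.63 = 0.44 / (0.020 + 0.055) = 0.44 / 0.075 = 5.8667
k* = 5.8667^(1/0.63) ≈ 16.5834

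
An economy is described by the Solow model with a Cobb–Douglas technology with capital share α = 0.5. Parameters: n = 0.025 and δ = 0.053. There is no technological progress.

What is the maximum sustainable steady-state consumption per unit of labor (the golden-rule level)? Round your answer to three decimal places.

At the golden rule, f'(k) = n + δ, so α·k^(α−1) = n + δ and k_gold = (α/(n + δ))^(1/(1−α)).
k_gold = (0.5/0.078)^(1/0.5) = 6.4103^2 ≈ 41.0919
c_gold = f(k_gold) − (n + δ)·k_gold = 6.4103 − 0.078×41.0919 ≈ 3.2051

c_gold ≈ 3.205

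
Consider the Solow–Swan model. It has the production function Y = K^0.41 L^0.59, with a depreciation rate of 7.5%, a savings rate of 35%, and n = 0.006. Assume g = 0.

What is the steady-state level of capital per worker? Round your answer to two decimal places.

k* ≈ 11.95

In steady state, investment equals break-even investment: s·k^α = (n + δ)·k.
Rearranging, k^(1−α) = s / (n + δ).
k^0.59 = 0.35 / (0.006 + 0.075) = 0.35 / 0.081 = 4.3210
k* = 4.3210^(1/0.59) ≈ 11.9471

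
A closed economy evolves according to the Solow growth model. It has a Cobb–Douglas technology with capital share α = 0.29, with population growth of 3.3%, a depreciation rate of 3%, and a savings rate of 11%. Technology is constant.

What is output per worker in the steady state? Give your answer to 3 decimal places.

In steady state, investment equals break-even investment: s·k^α = (n + δ)·k.
Dividing both sides by k: k^(1−α) = s / (n + δ).
k^0.71 = 0.11 / (0.033 + 0.030) = 0.11 / 0.063 = 1.7460
k* = 1.7460^(1/0.71) ≈ 2.1923
y* = (k*)^α = 2.1923^0.29 ≈ 1.2556

y* ≈ 1.256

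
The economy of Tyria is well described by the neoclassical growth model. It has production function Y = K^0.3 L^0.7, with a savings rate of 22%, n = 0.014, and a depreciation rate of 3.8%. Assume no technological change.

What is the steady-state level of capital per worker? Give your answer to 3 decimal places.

In steady state, investment equals break-even investment: s·k^α = (n + δ)·k.
Rearranging, k^(1−α) = s / (n + δ).
k^0.7 = 0.22 / (0.014 + 0.038) = 0.22 / 0.052 = 4.2308
k* = 4.2308^(1/0.7) ≈ 7.8504

k* = 7.850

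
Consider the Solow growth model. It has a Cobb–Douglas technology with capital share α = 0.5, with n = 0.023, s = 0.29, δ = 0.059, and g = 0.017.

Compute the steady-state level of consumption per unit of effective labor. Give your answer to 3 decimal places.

Steady state requires s·f(k) = (n + g + δ)·k, i.e. s·k^α = (n + g + δ)·k.
Rearranging, k^(1−α) = s / (n + g + δ).
k^0.5 = 0.29 / (0.023 + 0.017 + 0.059) = 0.29 / 0.099 = 2.9293
k* = 2.9293^(1/0.5) ≈ 8.5808
y* = (k*)^α = 8.5808^0.5 ≈ 2.9293
c* = (1 − s)·y* = (1 − 0.29) × 2.9293 ≈ 2.0798

c* ≈ 2.080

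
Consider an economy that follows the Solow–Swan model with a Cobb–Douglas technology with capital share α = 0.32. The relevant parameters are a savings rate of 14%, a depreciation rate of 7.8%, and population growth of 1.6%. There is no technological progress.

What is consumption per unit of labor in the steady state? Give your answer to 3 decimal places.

In steady state, investment equals break-even investment: s·k^α = (n + δ)·k.
Dividing both sides by k: k^(1−α) = s / (n + δ).
k^0.68 = 0.14 / (0.016 + 0.078) = 0.14 / 0.094 = 1.4894
k* = 1.4894^(1/0.68) ≈ 1.7965
y* = (k*)^α = 1.7965^0.32 ≈ 1.2062
c* = (1 − s)·y* = (1 − 0.14) × 1.2062 ≈ 1.0373

c* ≈ 1.037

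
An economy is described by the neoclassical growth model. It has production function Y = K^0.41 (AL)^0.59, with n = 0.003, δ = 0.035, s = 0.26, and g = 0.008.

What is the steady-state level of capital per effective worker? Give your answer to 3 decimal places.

At the steady state, Δk = 0, so s·k^α = (n + g + δ)·k.
Dividing both sides by k: k^(1−α) = s / (n + g + δ).
k^0.59 = 0.26 / (0.003 + 0.008 + 0.035) = 0.26 / 0.046 = 5.6522
k* = 5.6522^(1/0.59) ≈ 18.8341

k* = 18.834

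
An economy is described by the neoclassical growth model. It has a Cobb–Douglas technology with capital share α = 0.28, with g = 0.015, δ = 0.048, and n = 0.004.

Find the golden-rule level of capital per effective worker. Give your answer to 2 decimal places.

k_gold ≈ 7.29

The golden rule sets f'(k) = n + g + δ, i.e. α·k^(α−1) = n + g + δ.
So k^(1−α) = α / (n + g + δ) = 0.28 / 0.067 = 4.1791.
k_gold = 4.1791^(1/0.72) ≈ 7.2881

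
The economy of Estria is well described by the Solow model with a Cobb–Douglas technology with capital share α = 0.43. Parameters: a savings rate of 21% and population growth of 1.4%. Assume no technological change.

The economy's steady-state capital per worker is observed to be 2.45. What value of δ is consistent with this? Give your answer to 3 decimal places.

δ ≈ 0.112

At the steady state, Δk = 0, so s·k^α = (n + δ)·k.
So s / (n + δ) = (k*)^(1−α) = 2.45^0.57 = 1.6666.
Therefore n + δ = s / 1.6666 = 0.21 / 1.6666 = 0.1260, so δ = 0.1260 − 0.014 = 0.1120.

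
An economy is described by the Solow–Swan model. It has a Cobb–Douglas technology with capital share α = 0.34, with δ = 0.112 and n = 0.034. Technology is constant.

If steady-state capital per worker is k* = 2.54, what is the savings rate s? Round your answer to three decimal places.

s ≈ 0.270

Steady state requires s·f(k) = (n + δ)·k, i.e. s·k^α = (n + δ)·k.
So s / (n + δ) = (k*)^(1−α) = 2.54^0.66 = 1.8501.
Therefore s = 1.8501 × (n + δ) = 1.8501 × 0.146 = 0.2701.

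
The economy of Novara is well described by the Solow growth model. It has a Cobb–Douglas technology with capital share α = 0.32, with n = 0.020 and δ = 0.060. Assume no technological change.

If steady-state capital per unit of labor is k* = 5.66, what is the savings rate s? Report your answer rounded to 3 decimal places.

s ≈ 0.260

At the steady state, Δk = 0, so s·k^α = (n + δ)·k.
So s / (n + δ) = (k*)^(1−α) = 5.66^0.68 = 3.2502.
Therefore s = 3.2502 × (n + δ) = 3.2502 × 0.080 = 0.2600.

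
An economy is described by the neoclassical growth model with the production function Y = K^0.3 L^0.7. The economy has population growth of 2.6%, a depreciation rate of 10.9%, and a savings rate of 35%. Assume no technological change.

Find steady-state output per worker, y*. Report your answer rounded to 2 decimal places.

At the steady state, Δk = 0, so s·k^α = (n + δ)·k.
Rearranging, k^(1−α) = s / (n + δ).
k^0.7 = 0.35 / (0.026 + 0.109) = 0.35 / 0.135 = 2.5926
k* = 2.5926^(1/0.7) ≈ 3.8999
y* = (k*)^α = 3.8999^0.3 ≈ 1.5042

y* = 1.50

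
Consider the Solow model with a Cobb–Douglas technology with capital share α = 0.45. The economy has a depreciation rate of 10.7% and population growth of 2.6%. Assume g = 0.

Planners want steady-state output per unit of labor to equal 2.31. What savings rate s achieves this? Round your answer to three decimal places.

In steady state, investment equals break-even investment: s·k^α = (n + δ)·k.
Since y* = [s/(n + δ)]^(α/(1−α)), we have s/(n + δ) = (y*)^((1−α)/α) = 2.31^1.2222 = 2.7823.
Therefore s = 2.7823 × (n + δ) = 2.7823 × 0.133 = 0.3700.

s ≈ 0.370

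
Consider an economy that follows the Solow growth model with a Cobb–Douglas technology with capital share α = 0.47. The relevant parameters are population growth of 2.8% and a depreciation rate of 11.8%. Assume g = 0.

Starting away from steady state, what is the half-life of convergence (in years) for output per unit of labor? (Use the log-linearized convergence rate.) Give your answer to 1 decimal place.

half-life ≈ 9.0 years

Near the steady state the convergence rate is λ = (1 − α)(n + δ).
λ = (1 − 0.47) × 0.146 = 0.53 × 0.146 = 0.07738
Half-life = ln 2 / λ = 0.6931 / 0.07738 ≈ 8.96 years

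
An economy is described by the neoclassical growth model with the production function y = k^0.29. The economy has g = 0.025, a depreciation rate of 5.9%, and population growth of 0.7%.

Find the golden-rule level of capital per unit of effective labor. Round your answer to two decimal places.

The golden rule sets f'(k) = n + g + δ, i.e. α·k^(α−1) = n + g + δ.
So k^(1−α) = α / (n + g + δ) = 0.29 / 0.091 = 3.1868.
k_gold = 3.1868^(1/0.71) ≈ 5.1162

k_gold ≈ 5.12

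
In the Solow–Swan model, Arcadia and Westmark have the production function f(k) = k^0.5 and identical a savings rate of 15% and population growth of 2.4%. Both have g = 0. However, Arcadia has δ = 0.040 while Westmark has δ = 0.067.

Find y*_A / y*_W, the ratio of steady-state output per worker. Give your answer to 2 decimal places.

y*_A / y*_W ≈ 1.42

Steady-state y* = [s/(n + δ)]^(α/(1−α)), so the ratio is [ (s_A/(n + δ)_A) / (s_W/(n + δ)_W) ]^1.
s_A/(n + δ)_A = 0.15/0.064 = 2.3438; s_W/(n + δ)_W = 0.15/0.091 = 1.6484.
Ratio = (2.3438/1.6484)^1 = 1.4219^1 ≈ 1.4219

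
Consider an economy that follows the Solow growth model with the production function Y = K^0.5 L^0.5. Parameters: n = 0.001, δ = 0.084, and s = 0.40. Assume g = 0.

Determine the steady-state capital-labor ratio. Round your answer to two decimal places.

In steady state, investment equals break-even investment: s·k^α = (n + δ)·k.
Dividing both sides by k: k^(1−α) = s / (n + δ).
k^0.5 = 0.40 / (0.001 + 0.084) = 0.40 / 0.085 = 4.7059
k* = 4.7059^(1/0.5) ≈ 22.1455

k* ≈ 22.15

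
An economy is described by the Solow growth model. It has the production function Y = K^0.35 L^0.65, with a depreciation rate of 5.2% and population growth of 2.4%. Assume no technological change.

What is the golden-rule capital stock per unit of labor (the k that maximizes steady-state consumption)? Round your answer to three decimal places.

k_gold ≈ 10.481

The golden rule sets f'(k) = n + δ, i.e. α·k^(α−1) = n + δ.
So k^(1−α) = α / (n + δ) = 0.35 / 0.076 = 4.6053.
k_gold = 4.6053^(1/0.65) ≈ 10.4809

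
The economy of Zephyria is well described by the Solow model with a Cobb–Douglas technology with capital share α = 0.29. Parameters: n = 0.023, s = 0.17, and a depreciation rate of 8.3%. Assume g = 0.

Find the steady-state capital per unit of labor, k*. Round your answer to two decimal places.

At the steady state, Δk = 0, so s·k^α = (n + δ)·k.
Dividing both sides by k: k^(1−α) = s / (n + δ).
k^0.71 = 0.17 / (0.023 + 0.083) = 0.17 / 0.106 = 1.6038
k* = 1.6038^(1/0.71) ≈ 1.9451

k* = 1.95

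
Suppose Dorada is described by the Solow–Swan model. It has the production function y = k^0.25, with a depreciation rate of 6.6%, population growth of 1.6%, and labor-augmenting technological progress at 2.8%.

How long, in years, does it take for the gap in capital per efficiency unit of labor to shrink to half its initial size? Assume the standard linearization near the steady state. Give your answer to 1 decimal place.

about 8.4 years

Near the steady state the convergence rate is λ = (1 − α)(n + g + δ).
λ = (1 − 0.25) × 0.110 = 0.75 × 0.110 = 0.0825
Half-life = ln 2 / λ = 0.6931 / 0.0825 ≈ 8.40 years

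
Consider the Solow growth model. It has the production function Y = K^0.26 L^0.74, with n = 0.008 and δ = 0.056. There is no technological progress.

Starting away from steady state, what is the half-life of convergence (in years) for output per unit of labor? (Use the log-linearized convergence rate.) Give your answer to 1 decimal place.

about 14.6 years

Near the steady state the convergence rate is λ = (1 − α)(n + δ).
λ = (1 − 0.26) × 0.064 = 0.74 × 0.064 = 0.04736
Half-life = ln 2 / λ = 0.6931 / 0.04736 ≈ 14.63 years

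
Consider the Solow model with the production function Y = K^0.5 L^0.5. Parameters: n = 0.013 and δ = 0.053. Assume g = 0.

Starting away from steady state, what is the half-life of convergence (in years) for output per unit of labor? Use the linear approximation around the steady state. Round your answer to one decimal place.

t_½ ≈ 21.0 years

Near the steady state the convergence rate is λ = (1 − α)(n + δ).
λ = (1 − 0.5) × 0.066 = 0.5 × 0.066 = 0.0330
Half-life = ln 2 / λ = 0.6931 / 0.0330 ≈ 21.00 years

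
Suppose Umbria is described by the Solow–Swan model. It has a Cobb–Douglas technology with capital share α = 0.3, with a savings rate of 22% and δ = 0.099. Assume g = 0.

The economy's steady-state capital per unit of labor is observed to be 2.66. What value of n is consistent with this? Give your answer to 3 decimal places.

At the steady state, Δk = 0, so s·k^α = (n + δ)·k.
So s / (n + δ) = (k*)^(1−α) = 2.66^0.7 = 1.9834.
Therefore n + δ = s / 1.9834 = 0.22 / 1.9834 = 0.1109, so n = 0.1109 − 0.099 = 0.0119.

n ≈ 0.012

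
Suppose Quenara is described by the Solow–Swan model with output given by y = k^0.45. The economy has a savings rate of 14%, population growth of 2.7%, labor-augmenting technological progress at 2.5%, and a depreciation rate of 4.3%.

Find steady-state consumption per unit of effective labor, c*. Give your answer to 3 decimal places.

Steady state requires s·f(k) = (n + g + δ)·k, i.e. s·k^α = (n + g + δ)·k.
Rearranging, k^(1−α) = s / (n + g + δ).
k^0.55 = 0.14 / (0.027 + 0.025 + 0.043) = 0.14 / 0.095 = 1.4737
k* = 1.4737^(1/0.55) ≈ 2.0239
y* = (k*)^α = 2.0239^0.45 ≈ 1.3734
c* = (1 − s)·y* = (1 − 0.14) × 1.3734 ≈ 1.1811

c* ≈ 1.181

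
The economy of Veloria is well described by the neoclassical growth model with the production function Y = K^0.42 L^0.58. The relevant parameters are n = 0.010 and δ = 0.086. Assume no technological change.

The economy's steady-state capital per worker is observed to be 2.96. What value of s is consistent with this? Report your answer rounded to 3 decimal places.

Steady state requires s·f(k) = (n + δ)·k, i.e. s·k^α = (n + δ)·k.
So s / (n + δ) = (k*)^(1−α) = 2.96^0.58 = 1.8765.
Therefore s = 1.8765 × (n + δ) = 1.8765 × 0.096 = 0.1801.

s ≈ 0.180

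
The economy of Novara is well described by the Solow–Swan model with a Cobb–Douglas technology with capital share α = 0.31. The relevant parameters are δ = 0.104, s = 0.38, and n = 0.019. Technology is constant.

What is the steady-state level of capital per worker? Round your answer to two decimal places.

k* = 5.13

In steady state, investment equals break-even investment: s·k^α = (n + δ)·k.
Rearranging, k^(1−α) = s / (n + δ).
k^0.69 = 0.38 / (0.019 + 0.104) = 0.38 / 0.123 = 3.0894
k* = 3.0894^(1/0.69) ≈ 5.1282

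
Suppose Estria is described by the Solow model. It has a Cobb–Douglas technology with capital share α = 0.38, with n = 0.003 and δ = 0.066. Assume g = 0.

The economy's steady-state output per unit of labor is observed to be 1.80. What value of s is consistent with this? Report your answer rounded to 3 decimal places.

Steady state requires s·f(k) = (n + δ)·k, i.e. s·k^α = (n + δ)·k.
Since y* = [s/(n + δ)]^(α/(1−α)), we have s/(n + δ) = (y*)^((1−α)/α) = 1.80^1.6316 = 2.6092.
Therefore s = 2.6092 × (n + δ) = 2.6092 × 0.069 = 0.1800.

s ≈ 0.180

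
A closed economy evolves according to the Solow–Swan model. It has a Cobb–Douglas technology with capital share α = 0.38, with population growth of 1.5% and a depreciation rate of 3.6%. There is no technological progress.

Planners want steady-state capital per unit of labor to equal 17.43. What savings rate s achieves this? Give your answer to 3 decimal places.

s ≈ 0.300

In steady state, investment equals break-even investment: s·k^α = (n + δ)·k.
So s / (n + δ) = (k*)^(1−α) = 17.43^0.62 = 5.8831.
Therefore s = 5.8831 × (n + δ) = 5.8831 × 0.051 = 0.3000.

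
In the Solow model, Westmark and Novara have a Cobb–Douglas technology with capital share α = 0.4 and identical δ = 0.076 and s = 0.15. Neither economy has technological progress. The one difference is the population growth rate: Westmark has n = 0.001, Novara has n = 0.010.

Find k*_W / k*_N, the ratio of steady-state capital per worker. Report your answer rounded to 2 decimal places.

Steady-state k* = [s/(n + δ)]^(1/(1−α)), so the ratio is [ (s_W/(n + δ)_W) / (s_N/(n + δ)_N) ]^1.6667.
s_W/(n + δ)_W = 0.15/0.077 = 1.9481; s_N/(n + δ)_N = 0.15/0.086 = 1.7442.
Ratio = (1.9481/1.7442)^1.6667 = 1.1169^1.6667 ≈ 1.2023

ratio ≈ 1.20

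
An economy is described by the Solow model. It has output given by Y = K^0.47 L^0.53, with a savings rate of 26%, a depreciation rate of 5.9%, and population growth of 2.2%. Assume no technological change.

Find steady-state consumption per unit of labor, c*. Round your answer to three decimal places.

c* = 2.082

Steady state requires s·f(k) = (n + δ)·k, i.e. s·k^α = (n + δ)·k.
Rearranging, k^(1−α) = s / (n + δ).
k^0.53 = 0.26 / (0.022 + 0.059) = 0.26 / 0.081 = 3.2099
k* = 3.2099^(1/0.53) ≈ 9.0291
y* = (k*)^α = 9.0291^0.47 ≈ 2.8129
c* = (1 − s)·y* = (1 − 0.26) × 2.8129 ≈ 2.0815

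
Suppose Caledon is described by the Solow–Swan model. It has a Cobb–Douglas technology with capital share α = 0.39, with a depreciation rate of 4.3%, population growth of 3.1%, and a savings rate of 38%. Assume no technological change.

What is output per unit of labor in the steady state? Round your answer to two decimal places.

y* ≈ 2.85

Steady state requires s·f(k) = (n + δ)·k, i.e. s·k^α = (n + δ)·k.
Rearranging, k^(1−α) = s / (n + δ).
k^0.61 = 0.38 / (0.031 + 0.043) = 0.38 / 0.074 = 5.1351
k* = 5.1351^(1/0.61) ≈ 14.6162
y* = (k*)^α = 14.6162^0.39 ≈ 2.8463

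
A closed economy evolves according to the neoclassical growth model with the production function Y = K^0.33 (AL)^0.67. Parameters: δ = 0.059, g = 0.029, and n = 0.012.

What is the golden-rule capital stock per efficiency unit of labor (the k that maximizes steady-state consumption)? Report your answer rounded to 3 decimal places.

The golden rule sets f'(k) = n + g + δ, i.e. α·k^(α−1) = n + g + δ.
So k^(1−α) = α / (n + g + δ) = 0.33 / 0.100 = 3.3000.
k_gold = 3.3000^(1/0.67) ≈ 5.9416

k_gold ≈ 5.942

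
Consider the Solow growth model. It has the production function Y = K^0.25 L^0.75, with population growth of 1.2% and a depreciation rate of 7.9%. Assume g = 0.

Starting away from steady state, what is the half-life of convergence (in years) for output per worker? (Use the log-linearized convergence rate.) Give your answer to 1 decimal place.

Near the steady state the convergence rate is λ = (1 − α)(n + δ).
λ = (1 − 0.25) × 0.091 = 0.75 × 0.091 = 0.06825
Half-life = ln 2 / λ = 0.6931 / 0.06825 ≈ 10.16 years

half-life ≈ 10.2 years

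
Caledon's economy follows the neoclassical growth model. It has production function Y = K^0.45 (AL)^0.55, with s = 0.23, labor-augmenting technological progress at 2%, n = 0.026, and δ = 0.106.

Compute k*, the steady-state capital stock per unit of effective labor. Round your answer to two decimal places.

In steady state, investment equals break-even investment: s·k^α = (n + g + δ)·k.
Rearranging, k^(1−α) = s / (n + g + δ).
k^0.55 = 0.23 / (0.026 + 0.020 + 0.106) = 0.23 / 0.152 = 1.5132
k* = 1.5132^(1/0.55) ≈ 2.1237

k* ≈ 2.12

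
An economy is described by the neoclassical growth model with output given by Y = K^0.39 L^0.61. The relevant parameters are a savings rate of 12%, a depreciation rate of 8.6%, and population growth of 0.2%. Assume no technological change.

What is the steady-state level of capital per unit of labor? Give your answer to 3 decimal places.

In steady state, investment equals break-even investment: s·k^α = (n + δ)·k.
Rearranging, k^(1−α) = s / (n + δ).
k^0.61 = 0.12 / (0.002 + 0.086) = 0.12 / 0.088 = 1.3636
k* = 1.3636^(1/0.61) ≈ 1.6626

k* ≈ 1.663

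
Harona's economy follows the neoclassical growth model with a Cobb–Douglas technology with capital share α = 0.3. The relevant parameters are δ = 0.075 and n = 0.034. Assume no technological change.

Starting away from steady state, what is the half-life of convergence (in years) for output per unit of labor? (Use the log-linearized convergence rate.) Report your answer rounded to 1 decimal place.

t_½ ≈ 9.1 years

Near the steady state the convergence rate is λ = (1 − α)(n + δ).
λ = (1 − 0.3) × 0.109 = 0.7 × 0.109 = 0.0763
Half-life = ln 2 / λ = 0.6931 / 0.0763 ≈ 9.08 years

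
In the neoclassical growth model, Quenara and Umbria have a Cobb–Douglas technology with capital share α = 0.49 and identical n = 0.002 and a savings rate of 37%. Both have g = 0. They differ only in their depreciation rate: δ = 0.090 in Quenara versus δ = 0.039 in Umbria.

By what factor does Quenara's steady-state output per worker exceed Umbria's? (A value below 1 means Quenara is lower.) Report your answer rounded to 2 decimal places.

ratio ≈ 0.46

Steady-state y* = [s/(n + δ)]^(α/(1−α)), so the ratio is [ (s_Q/(n + δ)_Q) / (s_U/(n + δ)_U) ]^0.9608.
s_Q/(n + δ)_Q = 0.37/0.092 = 4.0217; s_U/(n + δ)_U = 0.37/0.041 = 9.0244.
Ratio = (4.0217/9.0244)^0.9608 = 0.4456^0.9608 ≈ 0.4599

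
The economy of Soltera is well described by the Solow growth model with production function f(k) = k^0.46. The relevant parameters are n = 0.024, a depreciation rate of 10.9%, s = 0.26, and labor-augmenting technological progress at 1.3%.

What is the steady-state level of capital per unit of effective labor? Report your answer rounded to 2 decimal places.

In steady state, investment equals break-even investment: s·k^α = (n + g + δ)·k.
Dividing both sides by k: k^(1−α) = s / (n + g + δ).
k^0.54 = 0.26 / (0.024 + 0.013 + 0.109) = 0.26 / 0.146 = 1.7808
k* = 1.7808^(1/0.54) ≈ 2.9114

k* ≈ 2.91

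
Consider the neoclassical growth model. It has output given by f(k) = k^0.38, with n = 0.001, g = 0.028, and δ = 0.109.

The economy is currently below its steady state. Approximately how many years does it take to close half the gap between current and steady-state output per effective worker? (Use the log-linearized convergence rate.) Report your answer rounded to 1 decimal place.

Near the steady state the convergence rate is λ = (1 − α)(n + g + δ).
λ = (1 − 0.38) × 0.138 = 0.62 × 0.138 = 0.08556
Half-life = ln 2 / λ = 0.6931 / 0.08556 ≈ 8.10 years

about 8.1 years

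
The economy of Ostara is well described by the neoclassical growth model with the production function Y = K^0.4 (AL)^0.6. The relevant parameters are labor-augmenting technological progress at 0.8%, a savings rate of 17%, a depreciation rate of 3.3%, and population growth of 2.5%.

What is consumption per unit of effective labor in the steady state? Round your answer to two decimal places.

c* ≈ 1.56

At the steady state, Δk = 0, so s·k^α = (n + g + δ)·k.
Rearranging, k^(1−α) = s / (n + g + δ).
k^0.6 = 0.17 / (0.025 + 0.008 + 0.033) = 0.17 / 0.066 = 2.5758
k* = 2.5758^(1/0.6) ≈ 4.8401
y* = (k*)^α = 4.8401^0.4 ≈ 1.8791
c* = (1 − s)·y* = (1 − 0.17) × 1.8791 ≈ 1.5597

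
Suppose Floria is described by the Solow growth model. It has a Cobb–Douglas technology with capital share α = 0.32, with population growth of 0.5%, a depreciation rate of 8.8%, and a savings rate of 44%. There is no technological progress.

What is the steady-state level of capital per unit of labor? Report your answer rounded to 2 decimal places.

In steady state, investment equals break-even investment: s·k^α = (n + δ)·k.
Dividing both sides by k: k^(1−α) = s / (n + δ).
k^0.68 = 0.44 / (0.005 + 0.088) = 0.44 / 0.093 = 4.7312
k* = 4.7312^(1/0.68) ≈ 9.8312

k* ≈ 9.83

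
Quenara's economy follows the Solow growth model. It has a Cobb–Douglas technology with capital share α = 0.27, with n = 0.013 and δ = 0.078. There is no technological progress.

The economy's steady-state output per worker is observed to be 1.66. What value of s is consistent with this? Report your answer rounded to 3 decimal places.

Steady state requires s·f(k) = (n + δ)·k, i.e. s·k^α = (n + δ)·k.
Since y* = [s/(n + δ)]^(α/(1−α)), we have s/(n + δ) = (y*)^((1−α)/α) = 1.66^2.7037 = 3.9365.
Therefore s = 3.9365 × (n + δ) = 3.9365 × 0.091 = 0.3582.

s ≈ 0.358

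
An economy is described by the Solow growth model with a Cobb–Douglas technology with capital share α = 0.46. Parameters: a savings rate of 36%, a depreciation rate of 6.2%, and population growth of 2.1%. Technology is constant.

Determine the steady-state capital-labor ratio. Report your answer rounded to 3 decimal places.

At the steady state, Δk = 0, so s·k^α = (n + δ)·k.
Dividing both sides by k: k^(1−α) = s / (n + δ).
k^0.54 = 0.36 / (0.021 + 0.062) = 0.36 / 0.083 = 4.3373
k* = 4.3373^(1/0.54) ≈ 15.1369

k* ≈ 15.137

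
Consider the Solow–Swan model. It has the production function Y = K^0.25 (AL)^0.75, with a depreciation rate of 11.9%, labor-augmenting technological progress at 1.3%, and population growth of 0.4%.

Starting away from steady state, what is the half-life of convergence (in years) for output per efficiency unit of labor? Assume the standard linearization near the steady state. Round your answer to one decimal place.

Near the steady state the convergence rate is λ = (1 − α)(n + g + δ).
λ = (1 − 0.25) × 0.136 = 0.75 × 0.136 = 0.1020
Half-life = ln 2 / λ = 0.6931 / 0.1020 ≈ 6.80 years

half-life ≈ 6.8 years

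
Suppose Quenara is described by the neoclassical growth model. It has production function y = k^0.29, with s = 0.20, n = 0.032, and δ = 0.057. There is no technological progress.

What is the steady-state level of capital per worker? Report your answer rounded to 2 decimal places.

k* ≈ 3.13

In steady state, investment equals break-even investment: s·k^α = (n + δ)·k.
Rearranging, k^(1−α) = s / (n + δ).
k^0.71 = 0.20 / (0.032 + 0.057) = 0.20 / 0.089 = 2.2472
k* = 2.2472^(1/0.71) ≈ 3.1280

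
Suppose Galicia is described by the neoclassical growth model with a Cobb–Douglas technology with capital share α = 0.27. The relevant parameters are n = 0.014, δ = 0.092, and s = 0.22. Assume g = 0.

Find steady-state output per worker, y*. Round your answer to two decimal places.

Steady state requires s·f(k) = (n + δ)·k, i.e. s·k^α = (n + δ)·k.
Dividing both sides by k: k^(1−α) = s / (n + δ).
k^0.73 = 0.22 / (0.014 + 0.092) = 0.22 / 0.106 = 2.0755
k* = 2.0755^(1/0.73) ≈ 2.7190
y* = (k*)^α = 2.7190^0.27 ≈ 1.3101

y* = 1.31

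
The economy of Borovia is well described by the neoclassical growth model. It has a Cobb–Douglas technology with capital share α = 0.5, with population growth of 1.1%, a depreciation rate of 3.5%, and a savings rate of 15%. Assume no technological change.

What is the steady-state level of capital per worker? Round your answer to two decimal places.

At the steady state, Δk = 0, so s·k^α = (n + δ)·k.
Dividing both sides by k: k^(1−α) = s / (n + δ).
k^0.5 = 0.15 / (0.011 + 0.035) = 0.15 / 0.046 = 3.2609
k* = 3.2609^(1/0.5) ≈ 10.6335

k* ≈ 10.63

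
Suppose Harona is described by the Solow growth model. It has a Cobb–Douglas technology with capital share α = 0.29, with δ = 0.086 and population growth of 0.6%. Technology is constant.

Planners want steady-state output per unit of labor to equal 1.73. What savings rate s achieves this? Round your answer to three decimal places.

At the steady state, Δk = 0, so s·k^α = (n + δ)·k.
Since y* = [s/(n + δ)]^(α/(1−α)), we have s/(n + δ) = (y*)^((1−α)/α) = 1.73^2.4483 = 3.8266.
Therefore s = 3.8266 × (n + δ) = 3.8266 × 0.092 = 0.3520.

s ≈ 0.352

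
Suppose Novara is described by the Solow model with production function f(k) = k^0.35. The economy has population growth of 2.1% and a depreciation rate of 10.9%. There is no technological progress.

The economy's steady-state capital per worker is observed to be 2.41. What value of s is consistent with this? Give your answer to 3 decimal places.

s ≈ 0.230

At the steady state, Δk = 0, so s·k^α = (n + δ)·k.
So s / (n + δ) = (k*)^(1−α) = 2.41^0.65 = 1.7714.
Therefore s = 1.7714 × (n + δ) = 1.7714 × 0.130 = 0.2303.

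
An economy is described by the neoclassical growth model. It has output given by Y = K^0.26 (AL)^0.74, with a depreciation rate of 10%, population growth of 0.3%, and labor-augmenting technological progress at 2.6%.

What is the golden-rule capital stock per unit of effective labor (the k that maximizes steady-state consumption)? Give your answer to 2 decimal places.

The golden rule sets f'(k) = n + g + δ, i.e. α·k^(α−1) = n + g + δ.
So k^(1−α) = α / (n + g + δ) = 0.26 / 0.129 = 2.0155.
k_gold = 2.0155^(1/0.74) ≈ 2.5783

k_gold ≈ 2.58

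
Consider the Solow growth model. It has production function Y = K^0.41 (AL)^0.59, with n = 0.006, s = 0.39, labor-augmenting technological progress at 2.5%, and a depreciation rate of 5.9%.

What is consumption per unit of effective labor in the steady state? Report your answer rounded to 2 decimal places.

Steady state requires s·f(k) = (n + g + δ)·k, i.e. s·k^α = (n + g + δ)·k.
Rearranging, k^(1−α) = s / (n + g + δ).
k^0.59 = 0.39 / (0.006 + 0.025 + 0.059) = 0.39 / 0.090 = 4.3333
k* = 4.3333^(1/0.59) ≈ 12.0048
y* = (k*)^α = 12.0048^0.41 ≈ 2.7704
c* = (1 − s)·y* = (1 − 0.39) × 2.7704 ≈ 1.6899

c* = 1.69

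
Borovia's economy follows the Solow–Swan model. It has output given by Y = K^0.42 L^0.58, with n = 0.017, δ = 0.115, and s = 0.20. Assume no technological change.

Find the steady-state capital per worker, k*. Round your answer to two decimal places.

k* = 2.05

In steady state, investment equals break-even investment: s·k^α = (n + δ)·k.
Rearranging, k^(1−α) = s / (n + δ).
k^0.58 = 0.20 / (0.017 + 0.115) = 0.20 / 0.132 = 1.5152
k* = 1.5152^(1/0.58) ≈ 2.0472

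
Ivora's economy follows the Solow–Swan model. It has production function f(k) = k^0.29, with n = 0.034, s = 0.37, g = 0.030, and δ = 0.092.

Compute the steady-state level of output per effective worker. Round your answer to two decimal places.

y* = 1.42

Steady state requires s·f(k) = (n + g + δ)·k, i.e. s·k^α = (n + g + δ)·k.
Dividing both sides by k: k^(1−α) = s / (n + g + δ).
k^0.71 = 0.37 / (0.034 + 0.030 + 0.092) = 0.37 / 0.156 = 2.3718
k* = 2.3718^(1/0.71) ≈ 3.3750
y* = (k*)^α = 3.3750^0.29 ≈ 1.4230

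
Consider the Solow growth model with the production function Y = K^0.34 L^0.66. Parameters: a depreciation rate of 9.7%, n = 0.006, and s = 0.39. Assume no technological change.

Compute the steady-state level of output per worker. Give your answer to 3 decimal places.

y* = 1.986

At the steady state, Δk = 0, so s·k^α = (n + δ)·k.
Dividing both sides by k: k^(1−α) = s / (n + δ).
k^0.66 = 0.39 / (0.006 + 0.097) = 0.39 / 0.103 = 3.7864
k* = 3.7864^(1/0.66) ≈ 7.5180
y* = (k*)^α = 7.5180^0.34 ≈ 1.9855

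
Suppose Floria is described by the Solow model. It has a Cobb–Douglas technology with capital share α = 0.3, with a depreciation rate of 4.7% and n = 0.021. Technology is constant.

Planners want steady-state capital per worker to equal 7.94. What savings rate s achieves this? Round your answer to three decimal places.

s ≈ 0.290

In steady state, investment equals break-even investment: s·k^α = (n + δ)·k.
So s / (n + δ) = (k*)^(1−α) = 7.94^0.7 = 4.2646.
Therefore s = 4.2646 × (n + δ) = 4.2646 × 0.068 = 0.2900.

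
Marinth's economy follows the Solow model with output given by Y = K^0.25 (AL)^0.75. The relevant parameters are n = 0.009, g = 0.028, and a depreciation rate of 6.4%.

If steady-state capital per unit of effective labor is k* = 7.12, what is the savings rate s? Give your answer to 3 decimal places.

At the steady state, Δk = 0, so s·k^α = (n + g + δ)·k.
So s / (n + g + δ) = (k*)^(1−α) = 7.12^0.75 = 4.3587.
Therefore s = 4.3587 × (n + g + δ) = 4.3587 × 0.101 = 0.4402.

s ≈ 0.440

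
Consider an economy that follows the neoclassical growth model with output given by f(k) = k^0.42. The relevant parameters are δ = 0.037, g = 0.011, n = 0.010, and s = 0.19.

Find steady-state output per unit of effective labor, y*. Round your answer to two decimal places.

y* ≈ 2.36

Steady state requires s·f(k) = (n + g + δ)·k, i.e. s·k^α = (n + g + δ)·k.
Rearranging, k^(1−α) = s / (n + g + δ).
k^0.58 = 0.19 / (0.010 + 0.011 + 0.037) = 0.19 / 0.058 = 3.2759
k* = 3.2759^(1/0.58) ≈ 7.7357
y* = (k*)^α = 7.7357^0.42 ≈ 2.3614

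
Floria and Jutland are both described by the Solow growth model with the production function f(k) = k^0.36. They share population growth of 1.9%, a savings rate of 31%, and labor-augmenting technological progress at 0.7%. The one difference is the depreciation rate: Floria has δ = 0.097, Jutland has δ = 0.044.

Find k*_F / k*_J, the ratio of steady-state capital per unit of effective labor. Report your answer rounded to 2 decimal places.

ratio ≈ 0.41

Steady-state k* = [s/(n + g + δ)]^(1/(1−α)), so the ratio is [ (s_F/(n + g + δ)_F) / (s_J/(n + g + δ)_J) ]^1.5625.
s_F/(n + g + δ)_F = 0.31/0.123 = 2.5203; s_J/(n + g + δ)_J = 0.31/0.070 = 4.4286.
Ratio = (2.5203/4.4286)^1.5625 = 0.5691^1.5625 ≈ 0.4145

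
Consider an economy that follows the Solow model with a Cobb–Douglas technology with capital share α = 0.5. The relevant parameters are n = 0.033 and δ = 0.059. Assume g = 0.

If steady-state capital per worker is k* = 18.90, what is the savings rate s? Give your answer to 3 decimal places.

In steady state, investment equals break-even investment: s·k^α = (n + δ)·k.
So s / (n + δ) = (k*)^(1−α) = 18.90^0.5 = 4.3474.
Therefore s = 4.3474 × (n + δ) = 4.3474 × 0.092 = 0.4000.

s ≈ 0.400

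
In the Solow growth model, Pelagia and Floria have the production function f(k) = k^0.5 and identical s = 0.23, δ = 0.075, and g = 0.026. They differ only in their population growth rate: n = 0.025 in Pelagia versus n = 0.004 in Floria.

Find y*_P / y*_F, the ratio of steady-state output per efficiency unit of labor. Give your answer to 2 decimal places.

ratio ≈ 0.83

Steady-state y* = [s/(n + g + δ)]^(α/(1−α)), so the ratio is [ (s_P/(n + g + δ)_P) / (s_F/(n + g + δ)_F) ]^1.
s_P/(n + g + δ)_P = 0.23/0.126 = 1.8254; s_F/(n + g + δ)_F = 0.23/0.105 = 2.1905.
Ratio = (1.8254/2.1905)^1 = 0.8333^1 ≈ 0.8333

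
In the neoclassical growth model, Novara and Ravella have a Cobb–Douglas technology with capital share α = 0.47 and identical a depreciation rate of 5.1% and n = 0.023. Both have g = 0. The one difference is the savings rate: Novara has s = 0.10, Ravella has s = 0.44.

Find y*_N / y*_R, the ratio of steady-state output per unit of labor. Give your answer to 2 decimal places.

y*_N / y*_R ≈ 0.27

Steady-state y* = [s/(n + δ)]^(α/(1−α)), so the ratio is [ (s_N/(n + δ)_N) / (s_R/(n + δ)_R) ]^0.8868.
s_N/(n + δ)_N = 0.10/0.074 = 1.3514; s_R/(n + δ)_R = 0.44/0.074 = 5.9459.
Ratio = (1.3514/5.9459)^0.8868 = 0.2273^0.8868 ≈ 0.2688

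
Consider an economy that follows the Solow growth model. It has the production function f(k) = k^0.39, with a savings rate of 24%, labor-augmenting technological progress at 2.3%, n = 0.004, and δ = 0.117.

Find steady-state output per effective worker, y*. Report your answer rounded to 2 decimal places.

y* ≈ 1.39

At the steady state, Δk = 0, so s·k^α = (n + g + δ)·k.
Rearranging, k^(1−α) = s / (n + g + δ).
k^0.61 = 0.24 / (0.004 + 0.023 + 0.117) = 0.24 / 0.144 = 1.6667
k* = 1.6667^(1/0.61) ≈ 2.3105
y* = (k*)^α = 2.3105^0.39 ≈ 1.3863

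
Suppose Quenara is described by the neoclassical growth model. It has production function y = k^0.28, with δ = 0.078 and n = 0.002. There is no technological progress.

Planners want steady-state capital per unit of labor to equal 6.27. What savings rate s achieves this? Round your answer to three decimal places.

Steady state requires s·f(k) = (n + δ)·k, i.e. s·k^α = (n + δ)·k.
So s / (n + δ) = (k*)^(1−α) = 6.27^0.72 = 3.7500.
Therefore s = 3.7500 × (n + δ) = 3.7500 × 0.080 = 0.3000.

s ≈ 0.300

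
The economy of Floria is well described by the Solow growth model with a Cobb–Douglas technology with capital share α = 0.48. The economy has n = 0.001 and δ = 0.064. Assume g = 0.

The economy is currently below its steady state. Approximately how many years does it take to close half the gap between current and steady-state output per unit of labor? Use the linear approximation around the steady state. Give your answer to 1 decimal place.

half-life ≈ 20.5 years

Near the steady state the convergence rate is λ = (1 − α)(n + δ).
λ = (1 − 0.48) × 0.065 = 0.52 × 0.065 = 0.0338
Half-life = ln 2 / λ = 0.6931 / 0.0338 ≈ 20.51 years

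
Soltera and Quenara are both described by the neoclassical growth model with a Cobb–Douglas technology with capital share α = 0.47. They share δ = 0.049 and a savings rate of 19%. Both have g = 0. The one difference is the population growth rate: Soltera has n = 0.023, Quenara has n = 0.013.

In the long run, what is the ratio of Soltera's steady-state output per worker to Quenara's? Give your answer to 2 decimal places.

Steady-state y* = [s/(n + δ)]^(α/(1−α)), so the ratio is [ (s_S/(n + δ)_S) / (s_Q/(n + δ)_Q) ]^0.8868.
s_S/(n + δ)_S = 0.19/0.072 = 2.6389; s_Q/(n + δ)_Q = 0.19/0.062 = 3.0645.
Ratio = (2.6389/3.0645)^0.8868 = 0.8611^0.8868 ≈ 0.8758

y*_S / y*_Q ≈ 0.88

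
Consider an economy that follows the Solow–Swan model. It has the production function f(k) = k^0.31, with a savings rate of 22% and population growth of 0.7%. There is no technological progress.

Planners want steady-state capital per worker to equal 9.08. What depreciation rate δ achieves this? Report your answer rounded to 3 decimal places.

δ ≈ 0.041

Steady state requires s·f(k) = (n + δ)·k, i.e. s·k^α = (n + δ)·k.
So s / (n + δ) = (k*)^(1−α) = 9.08^0.69 = 4.5823.
Therefore n + δ = s / 4.5823 = 0.22 / 4.5823 = 0.0480, so δ = 0.0480 − 0.007 = 0.0410.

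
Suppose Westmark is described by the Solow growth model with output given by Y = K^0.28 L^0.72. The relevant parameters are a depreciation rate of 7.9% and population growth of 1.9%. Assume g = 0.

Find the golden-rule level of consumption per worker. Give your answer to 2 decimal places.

c_gold ≈ 1.08

At the golden rule, f'(k) = n + δ, so α·k^(α−1) = n + δ and k_gold = (α/(n + δ))^(1/(1−α)).
k_gold = (0.28/0.098)^(1/0.72) = 2.8571^1.3889 ≈ 4.2977
c_gold = f(k_gold) − (n + δ)·k_gold = 1.5042 − 0.098×4.2977 ≈ 1.0830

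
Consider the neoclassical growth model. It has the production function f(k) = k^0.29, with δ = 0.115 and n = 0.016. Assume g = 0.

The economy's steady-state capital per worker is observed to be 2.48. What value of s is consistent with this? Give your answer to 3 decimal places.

In steady state, investment equals break-even investment: s·k^α = (n + δ)·k.
So s / (n + δ) = (k*)^(1−α) = 2.48^0.71 = 1.9057.
Therefore s = 1.9057 × (n + δ) = 1.9057 × 0.131 = 0.2496.

s ≈ 0.250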